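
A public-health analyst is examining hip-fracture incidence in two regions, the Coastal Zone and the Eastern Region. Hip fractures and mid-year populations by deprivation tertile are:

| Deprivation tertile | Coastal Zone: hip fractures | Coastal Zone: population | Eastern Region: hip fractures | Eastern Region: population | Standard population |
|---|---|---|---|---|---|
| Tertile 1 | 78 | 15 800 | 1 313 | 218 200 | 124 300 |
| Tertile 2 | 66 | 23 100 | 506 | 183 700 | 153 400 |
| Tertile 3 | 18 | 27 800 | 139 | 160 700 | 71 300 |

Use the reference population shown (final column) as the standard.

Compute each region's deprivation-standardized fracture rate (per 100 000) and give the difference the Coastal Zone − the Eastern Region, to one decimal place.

-38.4

Deprivation-specific rates per 100 000 for the Coastal Zone: 493.67, 285.71, 64.75.
For the Eastern Region: 601.74, 275.45, 86.50.
Standard total = 349 000; weights = 0.3562, 0.4395, 0.2043.
The Coastal Zone: 0.3562×493.67 + 0.4395×285.71 + 0.2043×64.75 = 314.6373 per 100 000.
The Eastern Region: 0.3562×601.74 + 0.4395×275.45 + 0.2043×86.50 = 353.0589 per 100 000.
Difference = 314.6373 − 353.0589 = -38.4217.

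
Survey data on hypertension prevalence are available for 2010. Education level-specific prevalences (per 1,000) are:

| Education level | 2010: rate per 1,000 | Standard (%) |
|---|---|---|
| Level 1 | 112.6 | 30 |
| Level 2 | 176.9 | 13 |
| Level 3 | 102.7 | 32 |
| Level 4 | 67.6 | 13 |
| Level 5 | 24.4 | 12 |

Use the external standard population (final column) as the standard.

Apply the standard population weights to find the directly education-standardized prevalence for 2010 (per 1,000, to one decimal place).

101.4

Standard weights: 0.30, 0.13, 0.32, 0.13, 0.12.
Standardized rate: 0.3000×112.6 + 0.1300×176.9 + 0.3200×102.7 + 0.1300×67.6 + 0.1200×24.4 = 101.3570 per 1,000.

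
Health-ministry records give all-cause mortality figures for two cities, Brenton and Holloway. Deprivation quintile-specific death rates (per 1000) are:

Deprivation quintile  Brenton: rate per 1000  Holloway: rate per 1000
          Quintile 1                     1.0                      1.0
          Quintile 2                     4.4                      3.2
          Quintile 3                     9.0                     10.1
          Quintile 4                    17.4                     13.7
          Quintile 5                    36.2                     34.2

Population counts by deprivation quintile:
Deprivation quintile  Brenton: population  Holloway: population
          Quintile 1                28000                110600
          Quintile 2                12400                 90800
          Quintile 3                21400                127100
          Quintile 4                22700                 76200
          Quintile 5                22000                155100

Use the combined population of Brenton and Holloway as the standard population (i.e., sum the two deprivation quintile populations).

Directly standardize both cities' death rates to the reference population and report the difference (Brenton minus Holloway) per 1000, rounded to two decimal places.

1.02

Combined standard total = 666300; weights = 0.2080, 0.1549, 0.2229, 0.1484, 0.2658.
Brenton: 0.2080×1.0 + 0.1549×4.4 + 0.2229×9.0 + 0.1484×17.4 + 0.2658×36.2 = 15.0999 per 1000.
Holloway: 0.2080×1.0 + 0.1549×3.2 + 0.2229×10.1 + 0.1484×13.7 + 0.2658×34.2 = 14.0784 per 1000.
Difference = 15.0999 − 14.0784 = 1.0215.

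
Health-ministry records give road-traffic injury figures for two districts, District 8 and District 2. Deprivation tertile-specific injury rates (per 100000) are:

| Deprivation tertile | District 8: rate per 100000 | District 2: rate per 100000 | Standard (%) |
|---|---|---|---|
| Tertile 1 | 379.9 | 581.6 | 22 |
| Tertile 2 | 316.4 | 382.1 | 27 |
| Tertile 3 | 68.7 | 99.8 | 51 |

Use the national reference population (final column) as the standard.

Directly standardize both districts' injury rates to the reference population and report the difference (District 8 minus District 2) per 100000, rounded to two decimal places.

Standard weights: 0.22, 0.27, 0.51.
District 8: 0.2200×379.9 + 0.2700×316.4 + 0.5100×68.7 = 204.0430 per 100000.
District 2: 0.2200×581.6 + 0.2700×382.1 + 0.5100×99.8 = 282.0170 per 100000.
Difference = 204.0430 − 282.0170 = -77.9740.

-77.97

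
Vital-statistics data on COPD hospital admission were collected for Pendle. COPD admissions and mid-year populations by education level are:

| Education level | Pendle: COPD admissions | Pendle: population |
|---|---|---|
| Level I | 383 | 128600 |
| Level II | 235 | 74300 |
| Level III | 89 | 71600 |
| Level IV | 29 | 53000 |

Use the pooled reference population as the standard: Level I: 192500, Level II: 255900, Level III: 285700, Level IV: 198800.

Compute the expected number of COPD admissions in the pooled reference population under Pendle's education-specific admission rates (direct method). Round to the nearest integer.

1847

Education-specific rates per 10000 for Pendle: 29.78, 31.63, 12.43, 5.47.
Expected COPD admissions = Σ (standard pop × education-specific rate ÷ 10000)
= 192500×29.78/10000 + 255900×31.63/10000 + 285700×12.43/10000 + 198800×5.47/10000
= 573.31 + 809.37 + 355.13 + 108.78 = 1846.59.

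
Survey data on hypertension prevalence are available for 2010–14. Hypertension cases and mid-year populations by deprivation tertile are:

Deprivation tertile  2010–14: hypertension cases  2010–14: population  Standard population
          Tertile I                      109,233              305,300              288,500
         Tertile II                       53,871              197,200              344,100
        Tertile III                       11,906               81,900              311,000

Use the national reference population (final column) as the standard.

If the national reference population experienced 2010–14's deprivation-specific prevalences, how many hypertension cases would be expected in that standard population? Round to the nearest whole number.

242434

Deprivation-specific rates per 1,000 for 2010–14: 357.789, 273.180, 145.372.
Expected hypertension cases = Σ (standard pop × deprivation-specific rate ÷ 1,000)
= 288,500×357.789/1,000 + 344,100×273.180/1,000 + 311,000×145.372/1,000
= 103222.14 + 94001.07 + 45210.82 = 242434.03.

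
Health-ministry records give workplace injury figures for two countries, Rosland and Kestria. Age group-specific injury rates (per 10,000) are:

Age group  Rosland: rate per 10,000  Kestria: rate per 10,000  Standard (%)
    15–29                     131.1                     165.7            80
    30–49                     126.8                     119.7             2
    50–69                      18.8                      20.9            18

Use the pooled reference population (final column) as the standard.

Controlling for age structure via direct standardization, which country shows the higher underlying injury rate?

Standard weights: 0.80, 0.02, 0.18.
Rosland: 0.8000×131.1 + 0.0200×126.8 + 0.1800×18.8 = 110.8000 per 10,000.
Kestria: 0.8000×165.7 + 0.0200×119.7 + 0.1800×20.9 = 138.7160 per 10,000.

Kestria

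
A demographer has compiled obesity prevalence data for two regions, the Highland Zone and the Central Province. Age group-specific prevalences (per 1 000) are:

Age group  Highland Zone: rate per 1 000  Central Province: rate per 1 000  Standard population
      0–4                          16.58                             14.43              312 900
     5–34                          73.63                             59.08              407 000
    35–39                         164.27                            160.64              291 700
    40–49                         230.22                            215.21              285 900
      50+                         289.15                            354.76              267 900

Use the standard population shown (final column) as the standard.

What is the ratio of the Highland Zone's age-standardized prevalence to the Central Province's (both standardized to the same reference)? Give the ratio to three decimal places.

Standard total = 1 565 400; weights = 0.1999, 0.2600, 0.1863, 0.1826, 0.1711.
The Highland Zone: 0.1999×16.58 + 0.2600×73.63 + 0.1863×164.27 + 0.1826×230.22 + 0.1711×289.15 = 144.5995 per 1 000.
The Central Province: 0.1999×14.43 + 0.2600×59.08 + 0.1863×160.64 + 0.1826×215.21 + 0.1711×354.76 = 148.1974 per 1 000.
Ratio = 144.5995 ÷ 148.1974 = 0.97572.

0.976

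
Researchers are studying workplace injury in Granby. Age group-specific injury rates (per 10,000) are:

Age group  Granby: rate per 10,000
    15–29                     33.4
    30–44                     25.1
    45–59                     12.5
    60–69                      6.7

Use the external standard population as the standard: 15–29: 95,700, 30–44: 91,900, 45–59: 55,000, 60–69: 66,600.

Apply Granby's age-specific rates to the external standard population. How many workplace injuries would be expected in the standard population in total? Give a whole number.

Expected workplace injuries = Σ (standard pop × age-specific rate ÷ 10,000)
= 95,700×33.4/10,000 + 91,900×25.1/10,000 + 55,000×12.5/10,000 + 66,600×6.7/10,000
= 319.64 + 230.67 + 68.75 + 44.62 = 663.68.

664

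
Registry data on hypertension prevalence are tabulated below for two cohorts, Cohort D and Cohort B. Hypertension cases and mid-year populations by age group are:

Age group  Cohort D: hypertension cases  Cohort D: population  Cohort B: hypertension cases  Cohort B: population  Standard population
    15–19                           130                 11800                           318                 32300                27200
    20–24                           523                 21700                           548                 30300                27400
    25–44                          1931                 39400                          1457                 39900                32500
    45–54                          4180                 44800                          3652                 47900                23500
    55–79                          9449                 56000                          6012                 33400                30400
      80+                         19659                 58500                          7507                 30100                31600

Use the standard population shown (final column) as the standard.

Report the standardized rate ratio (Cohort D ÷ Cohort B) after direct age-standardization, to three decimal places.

1.199

Age-specific rates per 1000 for Cohort D: 11.017, 24.101, 49.010, 93.304, 168.732, 336.051.
For Cohort B: 9.845, 18.086, 36.516, 76.242, 180.000, 249.402.
Standard total = 172600; weights = 0.1576, 0.1587, 0.1883, 0.1362, 0.1761, 0.1831.
Cohort D: 0.1576×11.017 + 0.1587×24.101 + 0.1883×49.010 + 0.1362×93.304 + 0.1761×168.732 + 0.1831×336.051 = 118.7380 per 1000.
Cohort B: 0.1576×9.845 + 0.1587×18.086 + 0.1883×36.516 + 0.1362×76.242 + 0.1761×180.000 + 0.1831×249.402 = 99.0435 per 1000.
Ratio = 118.7380 ÷ 99.0435 = 1.19885.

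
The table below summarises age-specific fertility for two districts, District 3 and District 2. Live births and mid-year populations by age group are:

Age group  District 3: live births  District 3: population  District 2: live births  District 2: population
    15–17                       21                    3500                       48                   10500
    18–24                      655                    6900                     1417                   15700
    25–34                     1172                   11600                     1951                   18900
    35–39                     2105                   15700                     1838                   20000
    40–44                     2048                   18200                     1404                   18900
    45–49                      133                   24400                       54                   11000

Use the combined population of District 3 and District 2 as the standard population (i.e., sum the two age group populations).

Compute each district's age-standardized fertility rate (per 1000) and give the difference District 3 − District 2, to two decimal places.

Age-specific rates per 1000 for District 3: 6.000, 94.928, 101.034, 134.076, 112.527, 5.451.
For District 2: 4.571, 90.255, 103.228, 91.900, 74.286, 4.909.
Combined standard total = 175300; weights = 0.0799, 0.1289, 0.1740, 0.2037, 0.2116, 0.2019.
District 3: 0.0799×6.000 + 0.1289×94.928 + 0.1740×101.034 + 0.2037×134.076 + 0.2116×112.527 + 0.2019×5.451 = 82.5167 per 1000.
District 2: 0.0799×4.571 + 0.1289×90.255 + 0.1740×103.228 + 0.2037×91.900 + 0.2116×74.286 + 0.2019×4.909 = 65.3897 per 1000.
Difference = 82.5167 − 65.3897 = 17.1270.

17.13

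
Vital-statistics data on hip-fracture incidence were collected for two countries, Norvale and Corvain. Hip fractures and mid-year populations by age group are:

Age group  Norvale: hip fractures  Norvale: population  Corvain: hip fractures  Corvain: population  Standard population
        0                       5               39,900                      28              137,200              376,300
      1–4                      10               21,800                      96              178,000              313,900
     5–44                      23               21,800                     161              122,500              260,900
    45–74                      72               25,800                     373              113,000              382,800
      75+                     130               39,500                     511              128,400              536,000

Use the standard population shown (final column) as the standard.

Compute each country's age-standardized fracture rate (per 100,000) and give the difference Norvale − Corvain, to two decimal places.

Age-specific rates per 100,000 for Norvale: 12.53, 45.87, 105.50, 279.07, 329.11.
For Corvain: 20.41, 53.93, 131.43, 330.09, 397.98.
Standard total = 1,869,900; weights = 0.2012, 0.1679, 0.1395, 0.2047, 0.2866.
Norvale: 0.2012×12.53 + 0.1679×45.87 + 0.1395×105.50 + 0.2047×279.07 + 0.2866×329.11 = 176.4125 per 100,000.
Corvain: 0.2012×20.41 + 0.1679×53.93 + 0.1395×131.43 + 0.2047×330.09 + 0.2866×397.98 = 213.1511 per 100,000.
Difference = 176.4125 − 213.1511 = -36.7386.

-36.74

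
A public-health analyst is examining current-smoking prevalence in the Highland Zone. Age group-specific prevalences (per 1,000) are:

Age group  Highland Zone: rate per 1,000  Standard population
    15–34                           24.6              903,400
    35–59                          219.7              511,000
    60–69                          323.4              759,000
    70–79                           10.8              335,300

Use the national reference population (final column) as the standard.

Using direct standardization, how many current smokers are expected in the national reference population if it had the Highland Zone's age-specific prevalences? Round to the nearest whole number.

Expected current smokers = Σ (standard pop × age-specific rate ÷ 1,000)
= 903,400×24.6/1,000 + 511,000×219.7/1,000 + 759,000×323.4/1,000 + 335,300×10.8/1,000
= 22223.64 + 112266.70 + 245460.60 + 3621.24 = 383572.18.

383572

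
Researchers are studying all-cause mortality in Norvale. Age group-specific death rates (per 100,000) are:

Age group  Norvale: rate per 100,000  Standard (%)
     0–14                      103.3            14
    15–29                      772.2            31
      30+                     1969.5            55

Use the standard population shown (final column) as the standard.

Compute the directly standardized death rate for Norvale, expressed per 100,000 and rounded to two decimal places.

1337.07

Standard weights: 0.14, 0.31, 0.55.
Standardized rate: 0.1400×103.3 + 0.3100×772.2 + 0.5500×1969.5 = 1337.0690 per 100,000.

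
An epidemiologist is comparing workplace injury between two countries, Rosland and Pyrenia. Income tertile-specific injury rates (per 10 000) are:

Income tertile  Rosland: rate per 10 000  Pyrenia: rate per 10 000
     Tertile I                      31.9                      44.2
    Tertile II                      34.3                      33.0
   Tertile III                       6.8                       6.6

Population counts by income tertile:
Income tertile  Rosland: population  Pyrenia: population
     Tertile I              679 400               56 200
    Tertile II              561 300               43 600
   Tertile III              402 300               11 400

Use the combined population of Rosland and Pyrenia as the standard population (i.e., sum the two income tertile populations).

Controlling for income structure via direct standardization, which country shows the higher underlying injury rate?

Combined standard total = 1 754 200; weights = 0.4193, 0.3448, 0.2358.
Rosland: 0.4193×31.9 + 0.3448×34.3 + 0.2358×6.8 = 26.8082 per 10 000.
Pyrenia: 0.4193×44.2 + 0.3448×33.0 + 0.2358×6.6 = 31.4706 per 10 000.

Pyrenia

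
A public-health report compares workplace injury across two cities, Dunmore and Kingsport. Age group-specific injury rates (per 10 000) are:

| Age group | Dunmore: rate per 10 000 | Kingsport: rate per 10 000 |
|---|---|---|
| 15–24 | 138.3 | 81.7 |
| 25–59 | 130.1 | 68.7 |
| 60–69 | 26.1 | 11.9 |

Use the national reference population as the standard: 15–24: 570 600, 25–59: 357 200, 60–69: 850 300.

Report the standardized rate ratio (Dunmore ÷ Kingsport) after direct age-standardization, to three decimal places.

1.816

Standard total = 1 778 100; weights = 0.3209, 0.2009, 0.4782.
Dunmore: 0.3209×138.3 + 0.2009×130.1 + 0.4782×26.1 = 82.9979 per 10 000.
Kingsport: 0.3209×81.7 + 0.2009×68.7 + 0.4782×11.9 = 45.7096 per 10 000.
Ratio = 82.9979 ÷ 45.7096 = 1.81576.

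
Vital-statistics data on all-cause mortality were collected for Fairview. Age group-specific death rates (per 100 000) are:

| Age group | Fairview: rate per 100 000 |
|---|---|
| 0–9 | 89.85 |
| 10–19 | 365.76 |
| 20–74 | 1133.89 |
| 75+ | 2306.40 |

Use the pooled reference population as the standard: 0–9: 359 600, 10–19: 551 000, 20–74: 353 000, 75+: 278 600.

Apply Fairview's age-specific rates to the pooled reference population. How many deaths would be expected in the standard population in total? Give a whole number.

Expected deaths = Σ (standard pop × age-specific rate ÷ 100 000)
= 359 600×89.85/100 000 + 551 000×365.76/100 000 + 353 000×1133.89/100 000 + 278 600×2306.40/100 000
= 323.10 + 2015.34 + 4002.63 + 6425.63 = 12766.70.

12767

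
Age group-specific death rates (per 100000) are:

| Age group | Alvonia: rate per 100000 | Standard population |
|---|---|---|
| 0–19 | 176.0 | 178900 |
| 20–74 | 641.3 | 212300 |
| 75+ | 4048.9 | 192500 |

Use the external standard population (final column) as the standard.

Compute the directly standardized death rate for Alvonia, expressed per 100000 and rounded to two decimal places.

1622.49

Standard total = 583700; weights = 0.3065, 0.3637, 0.3298.
Standardized rate: 0.3065×176.0 + 0.3637×641.3 + 0.3298×4048.9 = 1622.4904 per 100000.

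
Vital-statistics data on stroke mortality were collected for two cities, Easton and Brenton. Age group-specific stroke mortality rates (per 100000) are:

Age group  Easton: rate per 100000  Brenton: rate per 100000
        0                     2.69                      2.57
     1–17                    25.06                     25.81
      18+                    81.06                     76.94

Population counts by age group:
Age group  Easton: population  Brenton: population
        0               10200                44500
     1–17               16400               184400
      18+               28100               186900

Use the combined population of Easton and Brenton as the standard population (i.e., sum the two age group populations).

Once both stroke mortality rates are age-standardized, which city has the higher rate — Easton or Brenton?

Easton

Combined standard total = 470500; weights = 0.1163, 0.4268, 0.4570.
Easton: 0.1163×2.69 + 0.4268×25.06 + 0.4570×81.06 = 48.0491 per 100000.
Brenton: 0.1163×2.57 + 0.4268×25.81 + 0.4570×76.94 = 46.4725 per 100000.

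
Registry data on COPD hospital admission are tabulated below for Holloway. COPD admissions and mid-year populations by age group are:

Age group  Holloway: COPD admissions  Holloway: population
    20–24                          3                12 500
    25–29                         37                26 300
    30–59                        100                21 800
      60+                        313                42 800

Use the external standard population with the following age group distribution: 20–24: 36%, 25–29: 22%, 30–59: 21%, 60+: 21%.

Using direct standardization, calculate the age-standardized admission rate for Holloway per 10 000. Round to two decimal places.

28.95

Age-specific rates per 10 000 for Holloway: 2.40, 14.07, 45.87, 73.13.
Standard weights: 0.36, 0.22, 0.21, 0.21.
Standardized rate: 0.3600×2.40 + 0.2200×14.07 + 0.2100×45.87 + 0.2100×73.13 = 28.9496 per 10 000.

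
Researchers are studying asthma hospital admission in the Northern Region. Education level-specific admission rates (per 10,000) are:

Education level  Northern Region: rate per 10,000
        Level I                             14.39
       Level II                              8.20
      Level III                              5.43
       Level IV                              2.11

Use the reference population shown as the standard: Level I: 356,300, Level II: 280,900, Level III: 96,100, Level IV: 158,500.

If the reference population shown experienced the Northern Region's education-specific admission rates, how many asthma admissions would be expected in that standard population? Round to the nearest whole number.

829

Expected asthma admissions = Σ (standard pop × education-specific rate ÷ 10,000)
= 356,300×14.39/10,000 + 280,900×8.20/10,000 + 96,100×5.43/10,000 + 158,500×2.11/10,000
= 512.72 + 230.34 + 52.18 + 33.44 = 828.68.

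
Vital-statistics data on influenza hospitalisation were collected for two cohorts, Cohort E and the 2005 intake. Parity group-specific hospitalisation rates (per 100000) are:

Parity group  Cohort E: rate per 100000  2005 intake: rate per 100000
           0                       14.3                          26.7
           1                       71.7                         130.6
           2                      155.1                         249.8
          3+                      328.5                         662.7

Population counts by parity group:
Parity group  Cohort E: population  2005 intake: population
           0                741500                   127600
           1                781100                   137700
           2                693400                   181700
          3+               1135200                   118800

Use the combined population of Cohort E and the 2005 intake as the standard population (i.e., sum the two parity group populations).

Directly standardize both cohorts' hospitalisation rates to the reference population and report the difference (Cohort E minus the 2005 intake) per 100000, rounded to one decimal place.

Combined standard total = 3917000; weights = 0.2219, 0.2346, 0.2234, 0.3201.
Cohort E: 0.2219×14.3 + 0.2346×71.7 + 0.2234×155.1 + 0.3201×328.5 = 159.8093 per 100000.
The 2005 intake: 0.2219×26.7 + 0.2346×130.6 + 0.2234×249.8 + 0.3201×662.7 = 304.5254 per 100000.
Difference = 159.8093 − 304.5254 = -144.7161.

-144.7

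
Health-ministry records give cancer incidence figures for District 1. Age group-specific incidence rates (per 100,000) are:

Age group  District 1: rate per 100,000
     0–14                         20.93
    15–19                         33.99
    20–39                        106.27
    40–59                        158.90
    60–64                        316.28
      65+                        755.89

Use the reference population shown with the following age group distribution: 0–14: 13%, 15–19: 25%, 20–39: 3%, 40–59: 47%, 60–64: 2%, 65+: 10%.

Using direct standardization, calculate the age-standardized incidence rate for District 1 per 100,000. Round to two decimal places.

Standard weights: 0.13, 0.25, 0.03, 0.47, 0.02, 0.10.
Standardized rate: 0.1300×20.93 + 0.2500×33.99 + 0.0300×106.27 + 0.4700×158.90 + 0.0200×316.28 + 0.1000×755.89 = 171.0041 per 100,000.

171.00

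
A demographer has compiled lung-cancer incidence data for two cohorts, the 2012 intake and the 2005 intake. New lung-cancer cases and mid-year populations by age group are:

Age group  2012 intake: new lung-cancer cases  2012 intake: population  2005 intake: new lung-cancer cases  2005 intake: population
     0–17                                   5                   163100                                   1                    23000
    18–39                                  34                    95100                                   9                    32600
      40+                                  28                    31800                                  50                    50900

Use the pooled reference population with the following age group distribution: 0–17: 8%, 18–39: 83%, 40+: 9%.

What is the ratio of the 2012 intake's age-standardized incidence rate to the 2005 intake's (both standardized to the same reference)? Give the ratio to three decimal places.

1.179

Age-specific rates per 100000 for the 2012 intake: 3.07, 35.75, 88.05.
For the 2005 intake: 4.35, 27.61, 98.23.
Standard weights: 0.08, 0.83, 0.09.
The 2012 intake: 0.0800×3.07 + 0.8300×35.75 + 0.0900×88.05 = 37.8438 per 100000.
The 2005 intake: 0.0800×4.35 + 0.8300×27.61 + 0.0900×98.23 = 32.1028 per 100000.
Ratio = 37.8438 ÷ 32.1028 = 1.17883.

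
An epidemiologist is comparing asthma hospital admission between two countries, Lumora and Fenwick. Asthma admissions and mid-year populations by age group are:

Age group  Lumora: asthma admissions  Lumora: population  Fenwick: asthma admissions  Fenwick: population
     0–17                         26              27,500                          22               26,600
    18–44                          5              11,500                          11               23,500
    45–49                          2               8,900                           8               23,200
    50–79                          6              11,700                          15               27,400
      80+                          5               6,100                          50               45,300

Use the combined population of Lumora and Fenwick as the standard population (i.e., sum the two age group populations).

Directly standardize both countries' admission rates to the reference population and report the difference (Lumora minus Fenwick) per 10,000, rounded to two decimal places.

-0.69

Age-specific rates per 10,000 for Lumora: 9.45, 4.35, 2.25, 5.13, 8.20.
For Fenwick: 8.27, 4.68, 3.45, 5.47, 11.04.
Combined standard total = 211,700; weights = 0.2556, 0.1653, 0.1516, 0.1847, 0.2428.
Lumora: 0.2556×9.45 + 0.1653×4.35 + 0.1516×2.25 + 0.1847×5.13 + 0.2428×8.20 = 6.4130 per 10,000.
Fenwick: 0.2556×8.27 + 0.1653×4.68 + 0.1516×3.45 + 0.1847×5.47 + 0.2428×11.04 = 7.1013 per 10,000.
Difference = 6.4130 − 7.1013 = -0.6883.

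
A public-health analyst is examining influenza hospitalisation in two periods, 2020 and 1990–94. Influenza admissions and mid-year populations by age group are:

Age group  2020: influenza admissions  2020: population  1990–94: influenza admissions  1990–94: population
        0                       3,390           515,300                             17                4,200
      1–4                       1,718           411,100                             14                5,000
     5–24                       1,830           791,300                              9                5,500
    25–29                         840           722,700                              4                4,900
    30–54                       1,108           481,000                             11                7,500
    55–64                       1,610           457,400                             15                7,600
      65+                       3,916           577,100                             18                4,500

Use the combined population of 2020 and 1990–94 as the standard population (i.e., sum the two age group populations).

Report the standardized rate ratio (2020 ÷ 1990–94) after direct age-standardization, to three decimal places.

1.595

Age-specific rates per 100,000 for 2020: 657.87, 417.90, 231.27, 116.23, 230.35, 351.99, 678.57.
For 1990–94: 404.76, 280.00, 163.64, 81.63, 146.67, 197.37, 400.00.
Combined standard total = 3,995,100; weights = 0.1300, 0.1042, 0.1994, 0.1821, 0.1223, 0.1164, 0.1456.
2020: 0.1300×657.87 + 0.1042×417.90 + 0.1994×231.27 + 0.1821×116.23 + 0.1223×230.35 + 0.1164×351.99 + 0.1456×678.57 = 364.2838 per 100,000.
1990–94: 0.1300×404.76 + 0.1042×280.00 + 0.1994×163.64 + 0.1821×81.63 + 0.1223×146.67 + 0.1164×197.37 + 0.1456×400.00 = 228.4364 per 100,000.
Ratio = 364.2838 ÷ 228.4364 = 1.59468.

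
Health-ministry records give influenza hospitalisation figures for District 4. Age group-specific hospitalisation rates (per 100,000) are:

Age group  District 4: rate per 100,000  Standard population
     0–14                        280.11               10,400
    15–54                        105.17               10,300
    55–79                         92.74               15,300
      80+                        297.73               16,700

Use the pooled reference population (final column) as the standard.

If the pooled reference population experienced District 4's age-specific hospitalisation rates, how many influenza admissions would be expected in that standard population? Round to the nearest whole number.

104

Expected influenza admissions = Σ (standard pop × age-specific rate ÷ 100,000)
= 10,400×280.11/100,000 + 10,300×105.17/100,000 + 15,300×92.74/100,000 + 16,700×297.73/100,000
= 29.13 + 10.83 + 14.19 + 49.72 = 103.87.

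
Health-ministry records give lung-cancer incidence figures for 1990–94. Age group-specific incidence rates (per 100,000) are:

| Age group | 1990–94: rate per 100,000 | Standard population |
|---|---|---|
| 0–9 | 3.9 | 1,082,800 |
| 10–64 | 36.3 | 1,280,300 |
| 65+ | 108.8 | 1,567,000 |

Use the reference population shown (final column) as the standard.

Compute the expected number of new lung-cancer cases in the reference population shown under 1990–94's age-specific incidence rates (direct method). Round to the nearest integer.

2212

Expected new lung-cancer cases = Σ (standard pop × age-specific rate ÷ 100,000)
= 1,082,800×3.9/100,000 + 1,280,300×36.3/100,000 + 1,567,000×108.8/100,000
= 42.23 + 464.75 + 1704.90 = 2211.87.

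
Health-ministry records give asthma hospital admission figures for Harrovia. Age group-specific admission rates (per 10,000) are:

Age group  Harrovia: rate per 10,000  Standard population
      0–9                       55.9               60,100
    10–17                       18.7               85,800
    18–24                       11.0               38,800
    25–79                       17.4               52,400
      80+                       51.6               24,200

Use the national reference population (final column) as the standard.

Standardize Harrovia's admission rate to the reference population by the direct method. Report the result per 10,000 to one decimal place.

Standard total = 261,300; weights = 0.2300, 0.3284, 0.1485, 0.2005, 0.0926.
Standardized rate: 0.2300×55.9 + 0.3284×18.7 + 0.1485×11.0 + 0.2005×17.4 + 0.0926×51.6 = 28.8991 per 10,000.

28.9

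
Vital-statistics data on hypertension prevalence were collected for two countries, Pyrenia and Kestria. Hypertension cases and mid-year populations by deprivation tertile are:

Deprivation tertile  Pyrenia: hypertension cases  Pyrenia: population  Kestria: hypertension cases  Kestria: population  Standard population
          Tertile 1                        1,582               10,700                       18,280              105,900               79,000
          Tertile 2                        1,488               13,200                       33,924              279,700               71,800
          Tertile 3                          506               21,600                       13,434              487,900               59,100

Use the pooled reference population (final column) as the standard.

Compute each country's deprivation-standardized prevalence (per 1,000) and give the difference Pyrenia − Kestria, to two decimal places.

Deprivation-specific rates per 1,000 for Pyrenia: 147.850, 112.727, 23.426.
For Kestria: 172.616, 121.287, 27.534.
Standard total = 209,900; weights = 0.3764, 0.3421, 0.2816.
Pyrenia: 0.3764×147.850 + 0.3421×112.727 + 0.2816×23.426 = 100.8027 per 1,000.
Kestria: 0.3764×172.616 + 0.3421×121.287 + 0.2816×27.534 = 114.2083 per 1,000.
Difference = 100.8027 − 114.2083 = -13.4057.

-13.41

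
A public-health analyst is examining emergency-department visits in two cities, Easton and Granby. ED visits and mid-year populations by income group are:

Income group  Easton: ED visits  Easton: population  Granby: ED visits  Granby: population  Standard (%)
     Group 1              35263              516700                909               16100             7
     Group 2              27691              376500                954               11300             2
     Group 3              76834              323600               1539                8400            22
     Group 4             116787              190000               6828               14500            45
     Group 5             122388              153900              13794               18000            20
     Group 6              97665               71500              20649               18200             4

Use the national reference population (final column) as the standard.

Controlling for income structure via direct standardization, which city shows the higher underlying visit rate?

Income-specific rates per 1000 for Easton: 68.247, 73.548, 237.435, 614.668, 795.244, 1365.944.
For Granby: 56.460, 84.425, 183.214, 470.897, 766.333, 1134.560.
Standard weights: 0.07, 0.02, 0.22, 0.45, 0.20, 0.04.
Easton: 0.0700×68.247 + 0.0200×73.548 + 0.2200×237.435 + 0.4500×614.668 + 0.2000×795.244 + 0.0400×1365.944 = 548.7712 per 1000.
Granby: 0.0700×56.460 + 0.0200×84.425 + 0.2200×183.214 + 0.4500×470.897 + 0.2000×766.333 + 0.0400×1134.560 = 456.5003 per 1000.
The crude rates (292.02 vs 516.45) would put Granby higher, but that reflects its income composition; once standardized to a common income structure, Easton has the higher underlying rate.

Easton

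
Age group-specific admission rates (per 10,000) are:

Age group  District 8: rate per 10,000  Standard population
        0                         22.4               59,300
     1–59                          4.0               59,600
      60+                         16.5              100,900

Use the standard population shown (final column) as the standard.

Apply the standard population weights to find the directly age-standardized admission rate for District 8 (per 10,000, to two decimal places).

14.70

Standard total = 219,800; weights = 0.2698, 0.2712, 0.4591.
Standardized rate: 0.2698×22.4 + 0.2712×4.0 + 0.4591×16.5 = 14.7023 per 10,000.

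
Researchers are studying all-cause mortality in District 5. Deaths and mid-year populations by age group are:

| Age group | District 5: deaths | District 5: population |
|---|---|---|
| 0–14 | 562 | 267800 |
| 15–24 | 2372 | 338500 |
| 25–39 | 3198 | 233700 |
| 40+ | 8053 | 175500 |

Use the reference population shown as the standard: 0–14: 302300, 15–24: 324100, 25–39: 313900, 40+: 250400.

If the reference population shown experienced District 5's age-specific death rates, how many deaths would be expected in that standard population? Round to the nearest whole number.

Age-specific rates per 1000 for District 5: 2.099, 7.007, 13.684, 45.886.
Expected deaths = Σ (standard pop × age-specific rate ÷ 1000)
= 302300×2.099/1000 + 324100×7.007/1000 + 313900×13.684/1000 + 250400×45.886/1000
= 634.40 + 2271.09 + 4295.47 + 11489.86 = 18690.83.

18691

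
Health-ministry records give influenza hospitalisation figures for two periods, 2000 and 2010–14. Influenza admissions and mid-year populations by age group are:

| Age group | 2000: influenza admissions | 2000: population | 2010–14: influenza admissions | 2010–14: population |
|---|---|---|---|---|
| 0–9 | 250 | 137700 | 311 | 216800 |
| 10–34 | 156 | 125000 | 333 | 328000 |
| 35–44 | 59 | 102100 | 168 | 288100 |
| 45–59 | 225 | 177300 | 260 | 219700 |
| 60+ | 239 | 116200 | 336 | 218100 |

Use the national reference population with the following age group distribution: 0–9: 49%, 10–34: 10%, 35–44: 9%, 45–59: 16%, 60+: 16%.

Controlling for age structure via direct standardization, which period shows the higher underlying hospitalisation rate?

2000

Age-specific rates per 100000 for 2000: 181.55, 124.80, 57.79, 126.90, 205.68.
For 2010–14: 143.45, 101.52, 58.31, 118.34, 154.06.
Standard weights: 0.49, 0.10, 0.09, 0.16, 0.16.
2000: 0.4900×181.55 + 0.1000×124.80 + 0.0900×57.79 + 0.1600×126.90 + 0.1600×205.68 = 159.8556 per 100000.
2010–14: 0.4900×143.45 + 0.1000×101.52 + 0.0900×58.31 + 0.1600×118.34 + 0.1600×154.06 = 129.2754 per 100000.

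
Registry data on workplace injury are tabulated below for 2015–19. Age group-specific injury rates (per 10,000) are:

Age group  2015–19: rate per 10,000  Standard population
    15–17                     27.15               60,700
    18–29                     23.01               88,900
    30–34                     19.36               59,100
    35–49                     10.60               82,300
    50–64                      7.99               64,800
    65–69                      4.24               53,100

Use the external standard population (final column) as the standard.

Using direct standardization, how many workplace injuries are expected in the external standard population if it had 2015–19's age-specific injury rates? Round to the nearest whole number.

Expected workplace injuries = Σ (standard pop × age-specific rate ÷ 10,000)
= 60,700×27.15/10,000 + 88,900×23.01/10,000 + 59,100×19.36/10,000 + 82,300×10.60/10,000 + 64,800×7.99/10,000 + 53,100×4.24/10,000
= 164.80 + 204.56 + 114.42 + 87.24 + 51.78 + 22.51 = 645.30.

645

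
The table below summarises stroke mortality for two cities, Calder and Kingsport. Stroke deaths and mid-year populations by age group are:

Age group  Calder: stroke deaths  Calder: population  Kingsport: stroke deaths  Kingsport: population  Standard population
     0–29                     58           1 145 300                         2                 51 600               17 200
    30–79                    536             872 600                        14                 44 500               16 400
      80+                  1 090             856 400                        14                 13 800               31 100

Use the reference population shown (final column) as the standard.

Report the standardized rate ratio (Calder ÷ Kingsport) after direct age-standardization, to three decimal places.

Age-specific rates per 100 000 for Calder: 5.06, 61.43, 127.28.
For Kingsport: 3.88, 31.46, 101.45.
Standard total = 64 700; weights = 0.2658, 0.2535, 0.4807.
Calder: 0.2658×5.06 + 0.2535×61.43 + 0.4807×127.28 = 78.0958 per 100 000.
Kingsport: 0.2658×3.88 + 0.2535×31.46 + 0.4807×101.45 = 57.7696 per 100 000.
Ratio = 78.0958 ÷ 57.7696 = 1.35185.

1.352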